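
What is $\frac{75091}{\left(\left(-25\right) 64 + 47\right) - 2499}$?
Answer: $- \frac{75091}{4052} \approx -18.532$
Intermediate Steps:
$\frac{75091}{\left(\left(-25\right) 64 + 47\right) - 2499} = \frac{75091}{\left(-1600 + 47\right) - 2499} = \frac{75091}{-1553 - 2499} = \frac{75091}{-4052} = 75091 \left(- \frac{1}{4052}\right) = - \frac{75091}{4052}$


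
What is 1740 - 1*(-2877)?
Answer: 4617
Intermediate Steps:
1740 - 1*(-2877) = 1740 + 2877 = 4617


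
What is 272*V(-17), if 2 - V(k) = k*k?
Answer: -78064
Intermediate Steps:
V(k) = 2 - k**2 (V(k) = 2 - k*k = 2 - k**2)
272*V(-17) = 272*(2 - 1*(-17)**2) = 272*(2 - 1*289) = 272*(2 - 289) = 272*(-287) = -78064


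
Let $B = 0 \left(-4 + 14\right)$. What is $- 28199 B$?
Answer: $0$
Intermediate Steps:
$B = 0$ ($B = 0 \cdot 10 = 0$)
$- 28199 B = \left(-28199\right) 0 = 0$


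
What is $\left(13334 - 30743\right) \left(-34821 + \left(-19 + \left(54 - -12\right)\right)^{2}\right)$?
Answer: $567742308$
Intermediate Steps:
$\left(13334 - 30743\right) \left(-34821 + \left(-19 + \left(54 - -12\right)\right)^{2}\right) = - 17409 \left(-34821 + \left(-19 + \left(54 + 12\right)\right)^{2}\right) = - 17409 \left(-34821 + \left(-19 + 66\right)^{2}\right) = - 17409 \left(-34821 + 47^{2}\right) = - 17409 \left(-34821 + 2209\right) = \left(-17409\right) \left(-32612\right) = 567742308$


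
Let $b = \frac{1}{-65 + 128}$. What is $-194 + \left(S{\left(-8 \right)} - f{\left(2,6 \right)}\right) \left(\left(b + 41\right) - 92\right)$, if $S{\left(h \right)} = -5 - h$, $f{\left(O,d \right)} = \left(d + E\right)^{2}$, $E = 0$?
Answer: $\frac{31258}{21} \approx 1488.5$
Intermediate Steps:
$f{\left(O,d \right)} = d^{2}$ ($f{\left(O,d \right)} = \left(d + 0\right)^{2} = d^{2}$)
$b = \frac{1}{63} \approx 0.015873$
$-194 + \left(S{\left(-8 \right)} - f{\left(2,6 \right)}\right) \left(\left(b + 41\right) - 92\right) = -194 + \left(\left(-5 - -8\right) - 6^{2}\right) \left(\left(\frac{1}{63} + 41\right) - 92\right) = -194 + \left(\left(-5 + 8\right) - 36\right) \left(\frac{2584}{63} - 92\right) = -194 + \left(3 - 36\right) \left(- \frac{3212}{63}\right) = -194 - - \frac{35332}{21} = -194 + \frac{35332}{21} = \frac{31258}{21}$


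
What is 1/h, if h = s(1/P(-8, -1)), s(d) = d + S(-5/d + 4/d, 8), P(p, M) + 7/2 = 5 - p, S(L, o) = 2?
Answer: 19/40 ≈ 0.47500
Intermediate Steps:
P(p, M) = 3/2 - p (P(p, M) = -7/2 + (5 - p) = 3/2 - p)
s(d) = 2 + d (s(d) = d + 2 = 2 + d)
h = 40/19 (h = 2 + 1/(3/2 - 1*(-8)) = 2 + 1/(3/2 + 8) = 2 + 1/(19/2) = 2 + 2/19 = 40/19 ≈ 2.1053)
1/h = 1/(40/19) = 19/40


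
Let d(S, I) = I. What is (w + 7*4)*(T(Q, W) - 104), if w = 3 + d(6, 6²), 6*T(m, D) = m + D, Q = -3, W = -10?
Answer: -42679/6 ≈ -7113.2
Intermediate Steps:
T(m, D) = D/6 + m/6 (T(m, D) = (m + D)/6 = (D + m)/6 = D/6 + m/6)
w = 39 (w = 3 + 6² = 3 + 36 = 39)
(w + 7*4)*(T(Q, W) - 104) = (39 + 7*4)*(((⅙)*(-10) + (⅙)*(-3)) - 104) = (39 + 28)*((-5/3 - ½) - 104) = 67*(-13/6 - 104) = 67*(-637/6) = -42679/6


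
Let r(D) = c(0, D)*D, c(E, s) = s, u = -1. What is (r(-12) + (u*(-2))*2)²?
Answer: 21904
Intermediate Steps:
r(D) = D² (r(D) = D*D = D²)
(r(-12) + (u*(-2))*2)² = ((-12)² - 1*(-2)*2)² = (144 + 2*2)² = (144 + 4)² = 148² = 21904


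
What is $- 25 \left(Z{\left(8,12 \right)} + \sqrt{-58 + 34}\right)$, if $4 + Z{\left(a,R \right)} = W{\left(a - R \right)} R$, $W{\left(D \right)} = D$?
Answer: $1300 - 50 i \sqrt{6} \approx 1300.0 - 122.47 i$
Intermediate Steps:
$Z{\left(a,R \right)} = -4 + R \left(a - R\right)$ ($Z{\left(a,R \right)} = -4 + \left(a - R\right) R = -4 + R \left(a - R\right)$)
$- 25 \left(Z{\left(8,12 \right)} + \sqrt{-58 + 34}\right) = - 25 \left(\left(-4 - 12 \left(12 - 8\right)\right) + \sqrt{-58 + 34}\right) = - 25 \left(\left(-4 - 12 \left(12 - 8\right)\right) + \sqrt{-24}\right) = - 25 \left(\left(-4 - 12 \cdot 4\right) + 2 i \sqrt{6}\right) = - 25 \left(\left(-4 - 48\right) + 2 i \sqrt{6}\right) = - 25 \left(-52 + 2 i \sqrt{6}\right) = 1300 - 50 i \sqrt{6}$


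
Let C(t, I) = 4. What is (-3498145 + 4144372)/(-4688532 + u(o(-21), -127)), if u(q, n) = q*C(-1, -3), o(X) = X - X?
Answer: -71803/520948 ≈ -0.13783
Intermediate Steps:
o(X) = 0
u(q, n) = 4*q (u(q, n) = q*4 = 4*q)
(-3498145 + 4144372)/(-4688532 + u(o(-21), -127)) = (-3498145 + 4144372)/(-4688532 + 4*0) = 646227/(-4688532 + 0) = 646227/(-4688532) = 646227*(-1/4688532) = -71803/520948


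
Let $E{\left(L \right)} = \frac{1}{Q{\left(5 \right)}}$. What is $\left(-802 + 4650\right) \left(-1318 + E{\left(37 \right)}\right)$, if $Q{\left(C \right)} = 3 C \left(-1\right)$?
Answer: $- \frac{76078808}{15} \approx -5.0719 \cdot 10^{6}$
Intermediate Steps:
$Q{\left(C \right)} = - 3 C$
$E{\left(L \right)} = - \frac{1}{15}$ ($E{\left(L \right)} = \frac{1}{\left(-3\right) 5} = \frac{1}{-15} = - \frac{1}{15}$)
$\left(-802 + 4650\right) \left(-1318 + E{\left(37 \right)}\right) = \left(-802 + 4650\right) \left(-1318 - \frac{1}{15}\right) = 3848 \left(- \frac{19771}{15}\right) = - \frac{76078808}{15}$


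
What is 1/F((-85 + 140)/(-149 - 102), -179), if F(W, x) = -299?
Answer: -1/299 ≈ -0.0033445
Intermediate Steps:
1/F((-85 + 140)/(-149 - 102), -179) = 1/(-299) = -1/299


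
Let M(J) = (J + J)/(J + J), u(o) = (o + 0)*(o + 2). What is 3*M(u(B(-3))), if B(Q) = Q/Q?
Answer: 3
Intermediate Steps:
B(Q) = 1
u(o) = o*(2 + o)
M(J) = 1 (M(J) = (2*J)/((2*J)) = (2*J)*(1/(2*J)) = 1)
3*M(u(B(-3))) = 3*1 = 3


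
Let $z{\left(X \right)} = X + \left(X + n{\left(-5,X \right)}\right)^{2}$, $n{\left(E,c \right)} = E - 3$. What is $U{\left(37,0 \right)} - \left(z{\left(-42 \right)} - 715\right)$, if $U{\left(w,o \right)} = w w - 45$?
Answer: $-419$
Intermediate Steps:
$U{\left(w,o \right)} = -45 + w^{2}$ ($U{\left(w,o \right)} = w^{2} - 45 = -45 + w^{2}$)
$n{\left(E,c \right)} = -3 + E$ ($n{\left(E,c \right)} = E + \left(-4 + 1\right) = E - 3 = -3 + E$)
$z{\left(X \right)} = X + \left(-8 + X\right)^{2}$ ($z{\left(X \right)} = X + \left(X - 8\right)^{2} = X + \left(-8 + X\right)^{2}$)
$U{\left(37,0 \right)} - \left(z{\left(-42 \right)} - 715\right) = \left(-45 + 37^{2}\right) - \left(\left(-42 + \left(-8 - 42\right)^{2}\right) - 715\right) = \left(-45 + 1369\right) - \left(\left(-42 + \left(-50\right)^{2}\right) - 715\right) = 1324 - \left(\left(-42 + 2500\right) - 715\right) = 1324 - \left(2458 - 715\right) = 1324 - 1743 = -419$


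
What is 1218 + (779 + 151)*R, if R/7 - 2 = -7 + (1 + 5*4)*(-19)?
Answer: -2628822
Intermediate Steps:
R = -2828 (R = 14 + 7*(-7 + (1 + 5*4)*(-19)) = 14 + 7*(-7 + (1 + 20)*(-19)) = 14 + 7*(-7 + 21*(-19)) = 14 + 7*(-7 - 399) = 14 + 7*(-406) = 14 - 2842 = -2828)
1218 + (779 + 151)*R = 1218 + (779 + 151)*(-2828) = 1218 + 930*(-2828) = 1218 - 2630040 = -2628822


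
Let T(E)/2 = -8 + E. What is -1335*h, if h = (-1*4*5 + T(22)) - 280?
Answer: 363120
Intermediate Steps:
T(E) = -16 + 2*E (T(E) = 2*(-8 + E) = -16 + 2*E)
h = -272 (h = (-1*4*5 + (-16 + 2*22)) - 280 = (-4*5 + (-16 + 44)) - 280 = (-20 + 28) - 280 = 8 - 280 = -272)
-1335*h = -1335*(-272) = 363120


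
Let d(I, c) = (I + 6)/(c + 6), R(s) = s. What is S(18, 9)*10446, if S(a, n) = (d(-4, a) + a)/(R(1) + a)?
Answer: 377797/38 ≈ 9942.0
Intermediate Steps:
d(I, c) = (6 + I)/(6 + c)
S(a, n) = (a + 2/(6 + a))/(1 + a) (S(a, n) = ((6 - 4)/(6 + a) + a)/(1 + a) = (2/(6 + a) + a)/(1 + a) = (a + 2/(6 + a))/(1 + a))
S(18, 9)*10446 = ((2 + 18*(6 + 18))/((1 + 18)*(6 + 18)))*10446 = ((2 + 18*24)/(19*24))*10446 = ((1/19)*(1/24)*(2 + 432))*10446 = ((1/19)*(1/24)*434)*10446 = (217/228)*10446 = 377797/38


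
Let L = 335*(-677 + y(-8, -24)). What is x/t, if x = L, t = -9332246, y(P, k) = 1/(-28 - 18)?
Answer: 1490415/61326188 ≈ 0.024303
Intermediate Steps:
y(P, k) = -1/46 (y(P, k) = 1/(-46) = -1/46)
L = -10432905/46 (L = 335*(-677 - 1/46) = 335*(-31143/46) = -10432905/46 ≈ -2.2680e+5)
x = -10432905/46 ≈ -2.2680e+5
x/t = -10432905/46/(-9332246) = -10432905/46*(-1/9332246) = 1490415/61326188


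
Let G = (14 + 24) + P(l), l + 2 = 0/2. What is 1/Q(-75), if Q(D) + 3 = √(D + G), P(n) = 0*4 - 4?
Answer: -3/50 - I*√41/50 ≈ -0.06 - 0.12806*I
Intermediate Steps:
l = -2 (l = -2 + 0/2 = -2 + (½)*0 = -2 + 0 = -2)
P(n) = -4 (P(n) = 0 - 4 = -4)
G = 34 (G = (14 + 24) - 4 = 38 - 4 = 34)
Q(D) = -3 + √(34 + D) (Q(D) = -3 + √(D + 34) = -3 + √(34 + D))
1/Q(-75) = 1/(-3 + √(34 - 75)) = 1/(-3 + √(-41)) = 1/(-3 + I*√41)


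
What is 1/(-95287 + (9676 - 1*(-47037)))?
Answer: -1/38574 ≈ -2.5924e-5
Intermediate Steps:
1/(-95287 + (9676 - 1*(-47037))) = 1/(-95287 + (9676 + 47037)) = 1/(-95287 + 56713) = 1/(-38574) = -1/38574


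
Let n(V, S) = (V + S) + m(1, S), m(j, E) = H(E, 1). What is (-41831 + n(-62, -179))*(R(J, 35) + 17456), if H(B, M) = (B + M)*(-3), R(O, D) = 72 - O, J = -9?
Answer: -728451906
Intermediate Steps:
H(B, M) = -3*B - 3*M
m(j, E) = -3 - 3*E (m(j, E) = -3*E - 3*1 = -3*E - 3 = -3 - 3*E)
n(V, S) = -3 + V - 2*S (n(V, S) = (V + S) + (-3 - 3*S) = (S + V) + (-3 - 3*S) = -3 + V - 2*S)
(-41831 + n(-62, -179))*(R(J, 35) + 17456) = (-41831 + (-3 - 62 - 2*(-179)))*((72 - 1*(-9)) + 17456) = (-41831 + (-3 - 62 + 358))*((72 + 9) + 17456) = (-41831 + 293)*(81 + 17456) = -41538*17537 = -728451906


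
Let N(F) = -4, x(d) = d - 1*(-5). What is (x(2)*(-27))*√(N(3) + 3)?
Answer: -189*I ≈ -189.0*I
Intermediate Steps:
x(d) = 5 + d (x(d) = d + 5 = 5 + d)
(x(2)*(-27))*√(N(3) + 3) = ((5 + 2)*(-27))*√(-4 + 3) = (7*(-27))*√(-1) = -189*I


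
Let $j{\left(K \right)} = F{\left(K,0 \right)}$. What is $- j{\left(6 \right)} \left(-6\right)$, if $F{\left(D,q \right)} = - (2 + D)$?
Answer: $-48$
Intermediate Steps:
$F{\left(D,q \right)} = -2 - D$
$j{\left(K \right)} = -2 - K$
$- j{\left(6 \right)} \left(-6\right) = - (-2 - 6) \left(-6\right) = \left(-1\right) \left(-8\right) \left(-6\right) = 8 \left(-6\right) = -48$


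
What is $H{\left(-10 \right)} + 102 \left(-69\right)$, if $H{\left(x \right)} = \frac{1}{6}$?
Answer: $- \frac{42227}{6} \approx -7037.8$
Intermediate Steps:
$H{\left(x \right)} = \frac{1}{6}$
$H{\left(-10 \right)} + 102 \left(-69\right) = \frac{1}{6} + 102 \left(-69\right) = \frac{1}{6} - 7038 = - \frac{42227}{6}$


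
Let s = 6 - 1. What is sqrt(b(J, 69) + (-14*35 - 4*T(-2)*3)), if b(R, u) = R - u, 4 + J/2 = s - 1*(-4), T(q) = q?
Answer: 5*I*sqrt(21) ≈ 22.913*I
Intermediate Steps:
s = 5
J = 10 (J = -8 + 2*(5 - 1*(-4)) = -8 + 2*(5 + 4) = -8 + 2*9 = -8 + 18 = 10)
sqrt(b(J, 69) + (-14*35 - 4*T(-2)*3)) = sqrt((10 - 1*69) + (-14*35 - 4*(-2)*3)) = sqrt((10 - 69) + (-490 + 8*3)) = sqrt(-59 + (-490 + 24)) = sqrt(-59 - 466) = sqrt(-525) = 5*I*sqrt(21)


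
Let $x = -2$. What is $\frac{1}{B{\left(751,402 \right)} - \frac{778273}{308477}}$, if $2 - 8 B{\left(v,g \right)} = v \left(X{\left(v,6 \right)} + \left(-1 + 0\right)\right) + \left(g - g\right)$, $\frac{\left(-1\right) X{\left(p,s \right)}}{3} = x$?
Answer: $- \frac{2467816}{1163940365} \approx -0.0021202$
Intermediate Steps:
$X{\left(p,s \right)} = 6$ ($X{\left(p,s \right)} = \left(-3\right) \left(-2\right) = 6$)
$B{\left(v,g \right)} = \frac{1}{4} - \frac{5 v}{8}$ ($B{\left(v,g \right)} = \frac{1}{4} - \frac{v \left(6 + \left(-1 + 0\right)\right) + \left(g - g\right)}{8} = \frac{1}{4} - \frac{v \left(6 - 1\right) + 0}{8} = \frac{1}{4} - \frac{v 5 + 0}{8} = \frac{1}{4} - \frac{5 v + 0}{8} = \frac{1}{4} - \frac{5 v}{8}$)
$\frac{1}{B{\left(751,402 \right)} - \frac{778273}{308477}} = \frac{1}{\left(\frac{1}{4} - \frac{3755}{8}\right) - \frac{778273}{308477}} = \frac{1}{- \frac{3753}{8} - \frac{778273}{308477}} = \frac{1}{- \frac{1163940365}{2467816}} = - \frac{2467816}{1163940365}$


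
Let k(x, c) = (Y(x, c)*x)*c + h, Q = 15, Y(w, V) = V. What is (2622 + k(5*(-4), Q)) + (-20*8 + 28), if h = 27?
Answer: -1983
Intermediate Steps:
k(x, c) = 27 + x*c**2 (k(x, c) = (c*x)*c + 27 = x*c**2 + 27 = 27 + x*c**2)
(2622 + k(5*(-4), Q)) + (-20*8 + 28) = (2622 + (27 + (5*(-4))*15**2)) + (-20*8 + 28) = (2622 + (27 - 20*225)) + (-160 + 28) = (2622 + (27 - 4500)) - 132 = (2622 - 4473) - 132 = -1851 - 132 = -1983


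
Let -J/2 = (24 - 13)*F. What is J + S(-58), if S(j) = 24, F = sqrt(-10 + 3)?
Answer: 24 - 22*I*sqrt(7) ≈ 24.0 - 58.207*I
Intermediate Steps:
F = I*sqrt(7) (F = sqrt(-7) = I*sqrt(7) ≈ 2.6458*I)
J = -22*I*sqrt(7) (J = -2*(24 - 13)*I*sqrt(7) = -22*I*sqrt(7) ≈ -58.207*I)
J + S(-58) = -22*I*sqrt(7) + 24 = 24 - 22*I*sqrt(7)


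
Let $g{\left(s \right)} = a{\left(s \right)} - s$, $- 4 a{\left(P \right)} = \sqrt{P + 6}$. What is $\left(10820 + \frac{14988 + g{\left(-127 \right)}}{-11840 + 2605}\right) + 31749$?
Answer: $\frac{78621920}{1847} + \frac{11 i}{36940} \approx 42567.0 + 0.00029778 i$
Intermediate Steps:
$a{\left(P \right)} = - \frac{\sqrt{6 + P}}{4}$ ($a{\left(P \right)} = - \frac{\sqrt{P + 6}}{4} = - \frac{\sqrt{6 + P}}{4}$)
$g{\left(s \right)} = - s - \frac{\sqrt{6 + s}}{4}$ ($g{\left(s \right)} = - \frac{\sqrt{6 + s}}{4} - s = - s - \frac{\sqrt{6 + s}}{4}$)
$\left(10820 + \frac{14988 + g{\left(-127 \right)}}{-11840 + 2605}\right) + 31749 = \left(10820 + \frac{14988 - \left(-127 + \frac{\sqrt{6 - 127}}{4}\right)}{-11840 + 2605}\right) + 31749 = \left(10820 + \frac{14988 + \left(127 - \frac{\sqrt{-121}}{4}\right)}{-9235}\right) + 31749 = \left(10820 + \left(14988 + \left(127 - \frac{11 i}{4}\right)\right) \left(- \frac{1}{9235}\right)\right) + 31749 = \left(10820 + \left(15115 - \frac{11 i}{4}\right) \left(- \frac{1}{9235}\right)\right) + 31749 = \left(10820 - \left(\frac{3023}{1847} - \frac{11 i}{36940}\right)\right) + 31749 = \left(\frac{19981517}{1847} + \frac{11 i}{36940}\right) + 31749 = \frac{78621920}{1847} + \frac{11 i}{36940}$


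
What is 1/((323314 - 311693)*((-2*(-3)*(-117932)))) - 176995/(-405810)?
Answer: 48513896627501/111231528551064 ≈ 0.43615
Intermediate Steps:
1/((323314 - 311693)*((-2*(-3)*(-117932)))) - 176995/(-405810) = 1/(11621*((6*(-117932)))) - 176995*(-1/405810) = (1/11621)/(-707592) + 35399/81162 = (1/11621)*(-1/707592) + 35399/81162 = -1/8222926632 + 35399/81162 = 48513896627501/111231528551064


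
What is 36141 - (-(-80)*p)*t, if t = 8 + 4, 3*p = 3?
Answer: 35181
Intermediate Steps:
p = 1 (p = (⅓)*3 = 1)
t = 12
36141 - (-(-80)*p)*t = 36141 - (-(-80))*12 = 36141 - (-16*(-5))*12 = 36141 - 80*12 = 36141 - 1*960 = 36141 - 960 = 35181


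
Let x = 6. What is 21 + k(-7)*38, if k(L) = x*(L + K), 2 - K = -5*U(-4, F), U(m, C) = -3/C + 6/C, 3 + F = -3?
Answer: -1689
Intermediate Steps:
F = -6 (F = -3 - 3 = -6)
U(m, C) = 3/C
K = -½ (K = 2 - (-5)*3/(-6) = 2 - (-5)*3*(-⅙) = 2 - (-5)*(-1)/2 = 2 - 1*5/2 = 2 - 5/2 = -½ ≈ -0.50000)
k(L) = -3 + 6*L (k(L) = 6*(L - ½) = 6*(-½ + L) = -3 + 6*L)
21 + k(-7)*38 = 21 + (-3 + 6*(-7))*38 = 21 + (-3 - 42)*38 = 21 - 45*38 = 21 - 1710 = -1689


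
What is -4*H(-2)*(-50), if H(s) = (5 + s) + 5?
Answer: 1600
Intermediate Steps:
H(s) = 10 + s
-4*H(-2)*(-50) = -4*(10 - 2)*(-50) = -4*8*(-50) = -32*(-50) = 1600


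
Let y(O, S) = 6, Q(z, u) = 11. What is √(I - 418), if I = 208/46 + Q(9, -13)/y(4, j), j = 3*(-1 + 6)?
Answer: I*√7839366/138 ≈ 20.289*I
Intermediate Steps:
j = 15 (j = 3*5 = 15)
I = 877/138 (I = 208/46 + 11/6 = 208*(1/46) + 11*(⅙) = 104/23 + 11/6 = 877/138 ≈ 6.3551)
√(I - 418) = √(877/138 - 418) = √(-56807/138) = I*√7839366/138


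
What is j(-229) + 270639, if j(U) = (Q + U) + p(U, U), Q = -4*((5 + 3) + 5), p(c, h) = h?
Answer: 270129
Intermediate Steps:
Q = -52 (Q = -4*(8 + 5) = -4*13 = -52)
j(U) = -52 + 2*U (j(U) = (-52 + U) + U = -52 + 2*U)
j(-229) + 270639 = (-52 + 2*(-229)) + 270639 = (-52 - 458) + 270639 = -510 + 270639 = 270129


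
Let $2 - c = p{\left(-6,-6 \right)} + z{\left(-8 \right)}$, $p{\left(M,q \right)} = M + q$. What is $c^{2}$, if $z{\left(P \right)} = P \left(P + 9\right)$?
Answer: $484$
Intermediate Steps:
$z{\left(P \right)} = P \left(9 + P\right)$
$c = 22$ ($c = 2 - \left(\left(-6 - 6\right) - 8 \left(9 - 8\right)\right) = 2 - \left(-12 - 8\right) = 2 - -20 = 2 + 20 = 22$)
$c^{2} = 22^{2} = 484$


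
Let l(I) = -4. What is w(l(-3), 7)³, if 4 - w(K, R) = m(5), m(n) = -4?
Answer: 512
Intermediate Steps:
w(K, R) = 8 (w(K, R) = 4 - 1*(-4) = 4 + 4 = 8)
w(l(-3), 7)³ = 8³ = 512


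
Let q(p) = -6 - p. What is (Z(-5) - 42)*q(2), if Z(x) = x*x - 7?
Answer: 192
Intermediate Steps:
Z(x) = -7 + x**2 (Z(x) = x**2 - 7 = -7 + x**2)
(Z(-5) - 42)*q(2) = ((-7 + (-5)**2) - 42)*(-6 - 1*2) = ((-7 + 25) - 42)*(-6 - 2) = (18 - 42)*(-8) = -24*(-8) = 192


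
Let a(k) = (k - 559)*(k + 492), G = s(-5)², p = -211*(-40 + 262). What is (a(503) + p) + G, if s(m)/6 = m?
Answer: -101662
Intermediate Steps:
p = -46842 (p = -211*222 = -46842)
s(m) = 6*m
G = 900 (G = (6*(-5))² = (-30)² = 900)
a(k) = (-559 + k)*(492 + k)
(a(503) + p) + G = ((-275028 + 503² - 67*503) - 46842) + 900 = ((-275028 + 253009 - 33701) - 46842) + 900 = (-55720 - 46842) + 900 = -102562 + 900 = -101662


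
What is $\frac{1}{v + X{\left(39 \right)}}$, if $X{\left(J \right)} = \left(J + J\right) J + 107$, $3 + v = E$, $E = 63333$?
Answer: $\frac{1}{66479} \approx 1.5042 \cdot 10^{-5}$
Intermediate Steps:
$v = 63330$ ($v = -3 + 63333 = 63330$)
$X{\left(J \right)} = 107 + 2 J^{2}$ ($X{\left(J \right)} = 2 J J + 107 = 2 J^{2} + 107 = 107 + 2 J^{2}$)
$\frac{1}{v + X{\left(39 \right)}} = \frac{1}{63330 + \left(107 + 2 \cdot 39^{2}\right)} = \frac{1}{63330 + \left(107 + 2 \cdot 1521\right)} = \frac{1}{63330 + \left(107 + 3042\right)} = \frac{1}{63330 + 3149} = \frac{1}{66479}$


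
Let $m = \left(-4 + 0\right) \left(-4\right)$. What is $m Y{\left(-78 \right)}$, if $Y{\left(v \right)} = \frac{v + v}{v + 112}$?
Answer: $- \frac{1248}{17} \approx -73.412$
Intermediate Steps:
$Y{\left(v \right)} = \frac{2 v}{112 + v}$
$m = 16$ ($m = \left(-4\right) \left(-4\right) = 16$)
$m Y{\left(-78 \right)} = 16 \cdot 2 \left(-78\right) \frac{1}{112 - 78} = 16 \cdot 2 \left(-78\right) \frac{1}{34} = 16 \left(- \frac{78}{17}\right) = - \frac{1248}{17}$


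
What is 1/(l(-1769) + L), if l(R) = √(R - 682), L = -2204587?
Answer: -2204587/4860203843020 - I*√2451/4860203843020 ≈ -4.536e-7 - 1.0186e-11*I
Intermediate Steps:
l(R) = √(-682 + R)
1/(l(-1769) + L) = 1/(√(-682 - 1769) - 2204587) = 1/(√(-2451) - 2204587) = 1/(I*√2451 - 2204587) = 1/(-2204587 + I*√2451)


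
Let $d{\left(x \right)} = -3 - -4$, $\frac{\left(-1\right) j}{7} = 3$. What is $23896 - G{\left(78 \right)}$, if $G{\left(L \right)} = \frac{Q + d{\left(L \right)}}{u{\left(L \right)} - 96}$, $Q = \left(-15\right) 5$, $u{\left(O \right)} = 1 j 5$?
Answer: $\frac{4803022}{201} \approx 23896.0$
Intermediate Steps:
$j = -21$ ($j = \left(-7\right) 3 = -21$)
$u{\left(O \right)} = -105$ ($u{\left(O \right)} = 1 \left(-21\right) 5 = \left(-21\right) 5 = -105$)
$Q = -75$
$d{\left(x \right)} = 1$ ($d{\left(x \right)} = -3 + 4 = 1$)
$G{\left(L \right)} = \frac{74}{201}$ ($G{\left(L \right)} = \frac{-75 + 1}{-105 - 96} = - \frac{74}{-201} = \left(-74\right) \left(- \frac{1}{201}\right) = \frac{74}{201}$)
$23896 - G{\left(78 \right)} = 23896 - \frac{74}{201} = \frac{4803022}{201}$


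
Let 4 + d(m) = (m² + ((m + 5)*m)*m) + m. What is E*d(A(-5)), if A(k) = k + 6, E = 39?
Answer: 156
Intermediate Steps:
A(k) = 6 + k
d(m) = -4 + m + m² + m²*(5 + m) (d(m) = -4 + ((m² + ((m + 5)*m)*m) + m) = -4 + ((m² + ((5 + m)*m)*m) + m) = -4 + ((m² + (m*(5 + m))*m) + m) = -4 + ((m² + m²*(5 + m)) + m) = -4 + (m + m² + m²*(5 + m)) = -4 + m + m² + m²*(5 + m))
E*d(A(-5)) = 39*(-4 + (6 - 5) + (6 - 5)³ + 6*(6 - 5)²) = 39*(-4 + 1 + 1³ + 6*1²) = 39*(-4 + 1 + 1 + 6*1) = 39*(-4 + 1 + 1 + 6) = 39*4 = 156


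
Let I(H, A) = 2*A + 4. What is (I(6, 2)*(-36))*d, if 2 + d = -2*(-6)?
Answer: -2880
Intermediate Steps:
d = 10 (d = -2 - 2*(-6) = -2 + 12 = 10)
I(H, A) = 4 + 2*A
(I(6, 2)*(-36))*d = ((4 + 2*2)*(-36))*10 = ((4 + 4)*(-36))*10 = (8*(-36))*10 = -288*10 = -2880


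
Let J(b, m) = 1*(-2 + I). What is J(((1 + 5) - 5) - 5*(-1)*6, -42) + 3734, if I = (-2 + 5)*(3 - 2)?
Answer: 3735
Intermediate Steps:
I = 3 (I = 3*1 = 3)
J(b, m) = 1 (J(b, m) = 1*(-2 + 3) = 1*1 = 1)
J(((1 + 5) - 5) - 5*(-1)*6, -42) + 3734 = 1 + 3734 = 3735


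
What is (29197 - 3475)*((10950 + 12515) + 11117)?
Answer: 889518204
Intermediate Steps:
(29197 - 3475)*((10950 + 12515) + 11117) = 25722*(23465 + 11117) = 25722*34582 = 889518204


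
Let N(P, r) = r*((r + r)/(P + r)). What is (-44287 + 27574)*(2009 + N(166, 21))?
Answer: -6293530845/187 ≈ -3.3655e+7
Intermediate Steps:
N(P, r) = 2*r**2/(P + r) (N(P, r) = r*((2*r)/(P + r)) = r*(2*r/(P + r)) = 2*r**2/(P + r))
(-44287 + 27574)*(2009 + N(166, 21)) = (-44287 + 27574)*(2009 + 2*21**2/(166 + 21)) = -16713*(2009 + 2*441/187) = -16713*(2009 + 2*441*(1/187)) = -16713*(2009 + 882/187) = -16713*376565/187 = -6293530845/187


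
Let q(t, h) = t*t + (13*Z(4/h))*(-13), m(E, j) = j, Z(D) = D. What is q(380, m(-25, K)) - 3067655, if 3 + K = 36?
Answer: -96468091/33 ≈ -2.9233e+6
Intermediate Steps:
K = 33 (K = -3 + 36 = 33)
q(t, h) = t**2 - 676/h (q(t, h) = t*t + (13*(4/h))*(-13) = t**2 + (52/h)*(-13) = t**2 - 676/h)
q(380, m(-25, K)) - 3067655 = (380**2 - 676/33) - 3067655 = (144400 - 676*1/33) - 3067655 = (144400 - 676/33) - 3067655 = 4764524/33 - 3067655 = -96468091/33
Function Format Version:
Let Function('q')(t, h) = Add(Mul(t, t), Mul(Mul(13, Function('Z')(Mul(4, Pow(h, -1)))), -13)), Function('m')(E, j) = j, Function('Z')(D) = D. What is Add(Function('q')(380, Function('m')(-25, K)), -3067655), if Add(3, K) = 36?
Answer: Rational(-96468091, 33) ≈ -2.9233e+6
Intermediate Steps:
K = 33 (K = Add(-3, 36) = 33)
Function('q')(t, h) = Add(Pow(t, 2), Mul(-676, Pow(h, -1))) (Function('q')(t, h) = Add(Mul(t, t), Mul(Mul(13, Mul(4, Pow(h, -1))), -13)) = Add(Pow(t, 2), Mul(Mul(52, Pow(h, -1)), -13)) = Add(Pow(t, 2), Mul(-676, Pow(h, -1))))
Add(Function('q')(380, Function('m')(-25, K)), -3067655) = Add(Add(Pow(380, 2), Mul(-676, Pow(33, -1))), -3067655) = Add(Add(144400, Mul(-676, Rational(1, 33))), -3067655) = Add(Add(144400, Rational(-676, 33)), -3067655) = Add(Rational(4764524, 33), -3067655) = Rational(-96468091, 33)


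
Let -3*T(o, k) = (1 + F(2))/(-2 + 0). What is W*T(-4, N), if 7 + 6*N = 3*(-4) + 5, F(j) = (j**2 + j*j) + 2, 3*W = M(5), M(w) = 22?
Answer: 121/9 ≈ 13.444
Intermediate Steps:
W = 22/3 (W = (1/3)*22 = 22/3 ≈ 7.3333)
F(j) = 2 + 2*j**2 (F(j) = (j**2 + j**2) + 2 = 2*j**2 + 2 = 2 + 2*j**2)
N = -7/3 (N = -7/6 + (3*(-4) + 5)/6 = -7/6 + (-12 + 5)/6 = -7/6 + (1/6)*(-7) = -7/6 - 7/6 = -7/3 ≈ -2.3333)
T(o, k) = 11/6 (T(o, k) = -(1 + (2 + 2*2**2))/(3*(-2 + 0)) = -(1 + (2 + 2*4))/(3*(-2)) = -(1 + (2 + 8))*(-1)/(3*2) = -(1 + 10)*(-1)/(3*2) = -11*(-1)/(3*2) = -1/3*(-11/2) = 11/6)
W*T(-4, N) = (22/3)*(11/6) = 121/9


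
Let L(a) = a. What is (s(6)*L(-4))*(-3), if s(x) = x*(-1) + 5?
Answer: -12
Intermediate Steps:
s(x) = 5 - x (s(x) = -x + 5 = 5 - x)
(s(6)*L(-4))*(-3) = ((5 - 1*6)*(-4))*(-3) = ((5 - 6)*(-4))*(-3) = -1*(-4)*(-3) = 4*(-3) = -12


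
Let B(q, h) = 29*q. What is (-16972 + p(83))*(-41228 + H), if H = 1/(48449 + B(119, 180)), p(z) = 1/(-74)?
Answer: 24210387179161/34600 ≈ 6.9972e+8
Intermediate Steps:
p(z) = -1/74
H = 1/51900 (H = 1/(48449 + 29*119) = 1/(48449 + 3451) = 1/51900 ≈ 1.9268e-5)
(-16972 + p(83))*(-41228 + H) = (-16972 - 1/74)*(-41228 + 1/51900) = -1255929/74*(-2139733199/51900) = 24210387179161/34600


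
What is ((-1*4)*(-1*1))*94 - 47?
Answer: 329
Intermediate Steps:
((-1*4)*(-1*1))*94 - 47 = -4*(-1)*94 - 47 = 4*94 - 47 = 376 - 47 = 329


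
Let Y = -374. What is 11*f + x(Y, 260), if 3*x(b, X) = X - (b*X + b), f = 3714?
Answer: 220436/3 ≈ 73479.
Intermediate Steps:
x(b, X) = -b/3 + X/3 - X*b/3 (x(b, X) = (X - (b*X + b))/3 = (X - (X*b + b))/3 = (X - (b + X*b))/3 = (X + (-b - X*b))/3 = (X - b - X*b)/3 = -b/3 + X/3 - X*b/3)
11*f + x(Y, 260) = 11*3714 + (-⅓*(-374) + (⅓)*260 - ⅓*260*(-374)) = 40854 + (374/3 + 260/3 + 97240/3) = 40854 + 97874/3 = 220436/3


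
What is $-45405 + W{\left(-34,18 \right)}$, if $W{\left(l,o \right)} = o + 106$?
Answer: $-45281$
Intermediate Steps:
$W{\left(l,o \right)} = 106 + o$
$-45405 + W{\left(-34,18 \right)} = -45405 + \left(106 + 18\right) = -45405 + 124 = -45281$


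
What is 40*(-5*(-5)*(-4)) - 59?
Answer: -4059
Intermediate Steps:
40*(-5*(-5)*(-4)) - 59 = 40*(25*(-4)) - 59 = 40*(-100) - 59 = -4000 - 59 = -4059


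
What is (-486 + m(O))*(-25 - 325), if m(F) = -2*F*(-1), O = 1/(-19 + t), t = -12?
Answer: 5273800/31 ≈ 1.7012e+5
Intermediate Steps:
O = -1/31 (O = 1/(-19 - 12) = 1/(-31) = -1/31 ≈ -0.032258)
m(F) = 2*F
(-486 + m(O))*(-25 - 325) = (-486 + 2*(-1/31))*(-25 - 325) = (-486 - 2/31)*(-350) = -15068/31*(-350) = 5273800/31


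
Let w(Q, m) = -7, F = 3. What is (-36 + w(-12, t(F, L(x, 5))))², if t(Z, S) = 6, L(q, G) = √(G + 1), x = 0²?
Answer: 1849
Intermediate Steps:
x = 0
L(q, G) = √(1 + G)
(-36 + w(-12, t(F, L(x, 5))))² = (-36 - 7)² = (-43)² = 1849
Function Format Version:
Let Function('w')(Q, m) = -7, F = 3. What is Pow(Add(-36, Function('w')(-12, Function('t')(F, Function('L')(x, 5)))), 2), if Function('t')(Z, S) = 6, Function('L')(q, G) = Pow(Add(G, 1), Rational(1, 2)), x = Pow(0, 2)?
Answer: 1849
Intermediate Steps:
x = 0
Function('L')(q, G) = Pow(Add(1, G), Rational(1, 2))
Pow(Add(-36, Function('w')(-12, Function('t')(F, Function('L')(x, 5)))), 2) = Pow(Add(-36, -7), 2) = Pow(-43, 2) = 1849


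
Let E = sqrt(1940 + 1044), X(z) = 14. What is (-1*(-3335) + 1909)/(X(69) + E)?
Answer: -18354/697 + 2622*sqrt(746)/697 ≈ 76.414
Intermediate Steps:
E = 2*sqrt(746) (E = sqrt(2984) = 2*sqrt(746) ≈ 54.626)
(-1*(-3335) + 1909)/(X(69) + E) = (-1*(-3335) + 1909)/(14 + 2*sqrt(746)) = (3335 + 1909)/(14 + 2*sqrt(746)) = 5244/(14 + 2*sqrt(746))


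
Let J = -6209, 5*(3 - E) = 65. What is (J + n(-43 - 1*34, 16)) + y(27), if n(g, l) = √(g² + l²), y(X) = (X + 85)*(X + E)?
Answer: -4305 + √6185 ≈ -4226.4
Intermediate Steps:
E = -10 (E = 3 - ⅕*65 = 3 - 13 = -10)
y(X) = (-10 + X)*(85 + X) (y(X) = (X + 85)*(X - 10) = (85 + X)*(-10 + X) = (-10 + X)*(85 + X))
(J + n(-43 - 1*34, 16)) + y(27) = (-6209 + √((-43 - 1*34)² + 16²)) + (-850 + 27² + 75*27) = (-6209 + √((-43 - 34)² + 256)) + (-850 + 729 + 2025) = (-6209 + √((-77)² + 256)) + 1904 = (-6209 + √(5929 + 256)) + 1904 = (-6209 + √6185) + 1904 = -4305 + √6185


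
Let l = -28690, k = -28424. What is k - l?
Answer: 266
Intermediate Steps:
k - l = -28424 - 1*(-28690) = -28424 + 28690 = 266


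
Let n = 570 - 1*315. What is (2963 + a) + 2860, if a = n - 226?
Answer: 5852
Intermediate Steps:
n = 255 (n = 570 - 315 = 255)
a = 29 (a = 255 - 226 = 29)
(2963 + a) + 2860 = (2963 + 29) + 2860 = 2992 + 2860 = 5852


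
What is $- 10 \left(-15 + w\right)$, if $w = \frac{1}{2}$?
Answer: $145$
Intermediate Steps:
$w = \frac{1}{2} \approx 0.5$
$- 10 \left(-15 + w\right) = - 10 \left(-15 + \frac{1}{2}\right) = \left(-10\right) \left(- \frac{29}{2}\right) = 145$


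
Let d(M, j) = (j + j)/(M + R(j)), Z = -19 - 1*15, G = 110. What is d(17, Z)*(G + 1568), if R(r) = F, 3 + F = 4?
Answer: -57052/9 ≈ -6339.1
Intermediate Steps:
F = 1 (F = -3 + 4 = 1)
R(r) = 1
Z = -34 (Z = -19 - 15 = -34)
d(M, j) = 2*j/(1 + M) (d(M, j) = (j + j)/(M + 1) = (2*j)/(1 + M) = 2*j/(1 + M))
d(17, Z)*(G + 1568) = (2*(-34)/(1 + 17))*(110 + 1568) = (2*(-34)/18)*1678 = (2*(-34)*(1/18))*1678 = -34/9*1678 = -57052/9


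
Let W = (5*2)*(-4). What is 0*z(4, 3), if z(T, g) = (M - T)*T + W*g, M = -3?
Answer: 0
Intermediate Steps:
W = -40 (W = 10*(-4) = -40)
z(T, g) = -40*g + T*(-3 - T) (z(T, g) = (-3 - T)*T - 40*g = T*(-3 - T) - 40*g = -40*g + T*(-3 - T))
0*z(4, 3) = 0*(-1*4² - 40*3 - 3*4) = 0*(-1*16 - 120 - 12) = 0*(-16 - 120 - 12) = 0*(-148) = 0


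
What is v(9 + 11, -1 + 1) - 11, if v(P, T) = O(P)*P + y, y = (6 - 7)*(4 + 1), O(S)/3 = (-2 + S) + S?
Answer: 2264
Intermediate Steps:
O(S) = -6 + 6*S (O(S) = 3*((-2 + S) + S) = 3*(-2 + 2*S) = -6 + 6*S)
y = -5 (y = -1*5 = -5)
v(P, T) = -5 + P*(-6 + 6*P) (v(P, T) = (-6 + 6*P)*P - 5 = P*(-6 + 6*P) - 5 = -5 + P*(-6 + 6*P))
v(9 + 11, -1 + 1) - 11 = (-5 + 6*(9 + 11)*(-1 + (9 + 11))) - 11 = (-5 + 6*20*(-1 + 20)) - 11 = (-5 + 6*20*19) - 11 = (-5 + 2280) - 11 = 2275 - 11 = 2264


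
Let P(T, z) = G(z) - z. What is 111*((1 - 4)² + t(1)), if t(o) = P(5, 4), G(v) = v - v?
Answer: 555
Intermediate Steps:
G(v) = 0
P(T, z) = -z (P(T, z) = 0 - z = -z)
t(o) = -4 (t(o) = -1*4 = -4)
111*((1 - 4)² + t(1)) = 111*((1 - 4)² - 4) = 111*((-3)² - 4) = 111*(9 - 4) = 111*5 = 555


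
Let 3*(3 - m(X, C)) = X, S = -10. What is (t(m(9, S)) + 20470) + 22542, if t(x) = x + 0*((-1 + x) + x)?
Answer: 43012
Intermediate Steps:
m(X, C) = 3 - X/3
t(x) = x (t(x) = x + 0*(-1 + 2*x) = x + 0 = x)
(t(m(9, S)) + 20470) + 22542 = ((3 - ⅓*9) + 20470) + 22542 = ((3 - 3) + 20470) + 22542 = (0 + 20470) + 22542 = 20470 + 22542 = 43012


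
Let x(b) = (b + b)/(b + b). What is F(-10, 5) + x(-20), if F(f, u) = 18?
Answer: 19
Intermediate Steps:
x(b) = 1 (x(b) = (2*b)/((2*b)) = (2*b)*(1/(2*b)) = 1)
F(-10, 5) + x(-20) = 18 + 1 = 19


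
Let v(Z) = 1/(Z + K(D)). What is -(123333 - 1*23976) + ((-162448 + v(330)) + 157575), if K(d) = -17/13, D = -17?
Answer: -445374777/4273 ≈ -1.0423e+5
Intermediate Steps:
K(d) = -17/13 (K(d) = -17*1/13 = -17/13)
v(Z) = 1/(-17/13 + Z) (v(Z) = 1/(Z - 17/13) = 1/(-17/13 + Z))
-(123333 - 1*23976) + ((-162448 + v(330)) + 157575) = -(123333 - 1*23976) + ((-162448 + 13/(-17 + 13*330)) + 157575) = -(123333 - 23976) + ((-162448 + 13/(-17 + 4290)) + 157575) = -1*99357 + ((-162448 + 13/4273) + 157575) = -99357 + ((-162448 + 13*(1/4273)) + 157575) = -99357 + ((-162448 + 13/4273) + 157575) = -99357 + (-694140291/4273 + 157575) = -99357 - 20822316/4273 = -445374777/4273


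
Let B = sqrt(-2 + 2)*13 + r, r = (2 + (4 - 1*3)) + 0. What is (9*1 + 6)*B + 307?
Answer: 352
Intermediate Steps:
r = 3 (r = (2 + (4 - 3)) + 0 = (2 + 1) + 0 = 3 + 0 = 3)
B = 3 (B = sqrt(-2 + 2)*13 + 3 = sqrt(0)*13 + 3 = 0*13 + 3 = 0 + 3 = 3)
(9*1 + 6)*B + 307 = (9*1 + 6)*3 + 307 = (9 + 6)*3 + 307 = 15*3 + 307 = 45 + 307 = 352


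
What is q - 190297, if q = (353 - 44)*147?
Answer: -144874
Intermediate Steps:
q = 45423 (q = 309*147 = 45423)
q - 190297 = 45423 - 190297 = -144874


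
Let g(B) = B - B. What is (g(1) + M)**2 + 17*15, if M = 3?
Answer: 264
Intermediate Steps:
g(B) = 0
(g(1) + M)**2 + 17*15 = (0 + 3)**2 + 17*15 = 3**2 + 255 = 9 + 255 = 264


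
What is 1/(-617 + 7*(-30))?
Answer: -1/827 ≈ -0.0012092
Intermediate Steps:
1/(-617 + 7*(-30)) = 1/(-617 - 210) = 1/(-827) = -1/827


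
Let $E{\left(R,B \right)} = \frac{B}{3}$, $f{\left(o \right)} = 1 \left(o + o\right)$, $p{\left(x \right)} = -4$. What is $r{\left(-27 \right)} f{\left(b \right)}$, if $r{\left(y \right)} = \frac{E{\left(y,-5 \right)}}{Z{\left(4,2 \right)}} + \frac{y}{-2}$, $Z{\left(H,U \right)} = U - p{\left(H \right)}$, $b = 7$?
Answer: $\frac{1666}{9} \approx 185.11$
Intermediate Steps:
$f{\left(o \right)} = 2 o$ ($f{\left(o \right)} = 1 \cdot 2 o = 2 o$)
$Z{\left(H,U \right)} = 4 + U$ ($Z{\left(H,U \right)} = U - -4 = U + 4 = 4 + U$)
$E{\left(R,B \right)} = \frac{B}{3}$ ($E{\left(R,B \right)} = B \frac{1}{3} = \frac{B}{3}$)
$r{\left(y \right)} = - \frac{5}{18} - \frac{y}{2}$ ($r{\left(y \right)} = \frac{\frac{1}{3} \left(-5\right)}{4 + 2} + \frac{y}{-2} = - \frac{5}{3 \cdot 6} + y \left(- \frac{1}{2}\right) = \left(- \frac{5}{3}\right) \frac{1}{6} - \frac{y}{2} = - \frac{5}{18} - \frac{y}{2}$)
$r{\left(-27 \right)} f{\left(b \right)} = \left(- \frac{5}{18} - - \frac{27}{2}\right) 2 \cdot 7 = \left(- \frac{5}{18} + \frac{27}{2}\right) 14 = \frac{119}{9} \cdot 14 = \frac{1666}{9}$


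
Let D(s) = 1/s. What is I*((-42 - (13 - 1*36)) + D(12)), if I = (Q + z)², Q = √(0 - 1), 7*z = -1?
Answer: 908/49 + 227*I/42 ≈ 18.531 + 5.4048*I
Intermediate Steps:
z = -⅐ (z = (⅐)*(-1) = -⅐ ≈ -0.14286)
Q = I (Q = √(-1) = I ≈ 1.0*I)
I = (-⅐ + I)² (I = (I - ⅐)² = (-⅐ + I)² ≈ -0.97959 - 0.28571*I)
I*((-42 - (13 - 1*36)) + D(12)) = ((1 - 7*I)²/49)*((-42 - (13 - 1*36)) + 1/12) = ((1 - 7*I)²/49)*((-42 - (13 - 36)) + 1/12) = ((1 - 7*I)²/49)*((-42 - 1*(-23)) + 1/12) = ((1 - 7*I)²/49)*((-42 + 23) + 1/12) = ((1 - 7*I)²/49)*(-19 + 1/12) = ((1 - 7*I)²/49)*(-227/12) = -227*(1 - 7*I)²/588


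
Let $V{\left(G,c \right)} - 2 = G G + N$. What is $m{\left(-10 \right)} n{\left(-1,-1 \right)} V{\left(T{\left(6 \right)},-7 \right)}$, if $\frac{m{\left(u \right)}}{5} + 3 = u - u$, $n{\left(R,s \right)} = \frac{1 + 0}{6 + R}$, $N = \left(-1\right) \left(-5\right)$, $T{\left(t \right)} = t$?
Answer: $-129$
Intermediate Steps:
$N = 5$
$n{\left(R,s \right)} = \frac{1}{6 + R}$ ($n{\left(R,s \right)} = 1 \frac{1}{6 + R} = \frac{1}{6 + R}$)
$V{\left(G,c \right)} = 7 + G^{2}$ ($V{\left(G,c \right)} = 2 + \left(G G + 5\right) = 2 + \left(G^{2} + 5\right) = 2 + \left(5 + G^{2}\right) = 7 + G^{2}$)
$m{\left(u \right)} = -15$ ($m{\left(u \right)} = -15 + 5 \left(u - u\right) = -15 + 5 \cdot 0 = -15 + 0 = -15$)
$m{\left(-10 \right)} n{\left(-1,-1 \right)} V{\left(T{\left(6 \right)},-7 \right)} = - \frac{15}{6 - 1} \left(7 + 6^{2}\right) = - \frac{15}{5} \left(7 + 36\right) = \left(-15\right) \frac{1}{5} \cdot 43 = \left(-3\right) 43 = -129$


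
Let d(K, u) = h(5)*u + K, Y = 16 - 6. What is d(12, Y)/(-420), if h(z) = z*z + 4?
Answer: -151/210 ≈ -0.71905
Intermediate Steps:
h(z) = 4 + z**2 (h(z) = z**2 + 4 = 4 + z**2)
Y = 10
d(K, u) = K + 29*u (d(K, u) = (4 + 5**2)*u + K = (4 + 25)*u + K = 29*u + K = K + 29*u)
d(12, Y)/(-420) = (12 + 29*10)/(-420) = (12 + 290)*(-1/420) = 302*(-1/420) = -151/210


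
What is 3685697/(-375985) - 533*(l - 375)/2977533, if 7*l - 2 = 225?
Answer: -202491861821/20786615955 ≈ -9.7415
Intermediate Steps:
l = 227/7 (l = 2/7 + (⅐)*225 = 2/7 + 225/7 = 227/7 ≈ 32.429)
3685697/(-375985) - 533*(l - 375)/2977533 = 3685697/(-375985) - 533*(227/7 - 375)/2977533 = 3685697*(-1/375985) - 533*(-2398/7)*(1/2977533) = -127093/12965 + (1278134/7)*(1/2977533) = -127093/12965 + 98318/1603287 = -202491861821/20786615955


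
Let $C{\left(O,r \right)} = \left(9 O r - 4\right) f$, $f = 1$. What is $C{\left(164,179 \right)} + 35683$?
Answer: $299883$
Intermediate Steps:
$C{\left(O,r \right)} = -4 + 9 O r$ ($C{\left(O,r \right)} = \left(9 O r - 4\right) 1 = \left(-4 + 9 O r\right) 1 = -4 + 9 O r$)
$C{\left(164,179 \right)} + 35683 = \left(-4 + 9 \cdot 164 \cdot 179\right) + 35683 = \left(-4 + 264204\right) + 35683 = 264200 + 35683 = 299883$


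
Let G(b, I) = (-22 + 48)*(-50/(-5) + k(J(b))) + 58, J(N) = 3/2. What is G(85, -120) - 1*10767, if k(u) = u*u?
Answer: -20781/2 ≈ -10391.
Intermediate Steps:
J(N) = 3/2 (J(N) = 3*(½) = 3/2)
k(u) = u²
G(b, I) = 753/2 (G(b, I) = (-22 + 48)*(-50/(-5) + (3/2)²) + 58 = 26*(-50*(-⅕) + 9/4) + 58 = 26*(10 + 9/4) + 58 = 26*(49/4) + 58 = 637/2 + 58 = 753/2)
G(85, -120) - 1*10767 = 753/2 - 1*10767 = 753/2 - 10767 = -20781/2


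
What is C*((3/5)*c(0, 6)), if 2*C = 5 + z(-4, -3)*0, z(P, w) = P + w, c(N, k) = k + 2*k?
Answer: 27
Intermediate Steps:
c(N, k) = 3*k
C = 5/2 (C = (5 + (-4 - 3)*0)/2 = (5 - 7*0)/2 = (5 + 0)/2 = (1/2)*5 = 5/2 ≈ 2.5000)
C*((3/5)*c(0, 6)) = 5*((3/5)*(3*6))/2 = 5*((3*(1/5))*18)/2 = 5*((3/5)*18)/2 = (5/2)*(54/5) = 27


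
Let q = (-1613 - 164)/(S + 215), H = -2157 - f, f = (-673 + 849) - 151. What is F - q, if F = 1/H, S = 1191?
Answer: 969002/766973 ≈ 1.2634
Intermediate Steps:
f = 25 (f = 176 - 151 = 25)
H = -2182 (H = -2157 - 1*25 = -2157 - 25 = -2182)
q = -1777/1406 (q = (-1613 - 164)/(1191 + 215) = -1777/1406 ≈ -1.2639)
F = -1/2182 (F = 1/(-2182) = -1/2182 ≈ -0.00045829)
F - q = -1/2182 - 1*(-1777/1406) = -1/2182 + 1777/1406 = 969002/766973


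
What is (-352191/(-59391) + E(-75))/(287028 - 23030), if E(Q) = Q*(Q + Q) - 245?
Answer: 108991691/2613184203 ≈ 0.041708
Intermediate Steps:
E(Q) = -245 + 2*Q² (E(Q) = Q*(2*Q) - 245 = 2*Q² - 245 = -245 + 2*Q²)
(-352191/(-59391) + E(-75))/(287028 - 23030) = (-352191/(-59391) + (-245 + 2*(-75)²))/(287028 - 23030) = (-352191*(-1/59391) + (-245 + 2*5625))/263998 = (117397/19797 + (-245 + 11250))*(1/263998) = (117397/19797 + 11005)*(1/263998) = (217983382/19797)*(1/263998) = 108991691/2613184203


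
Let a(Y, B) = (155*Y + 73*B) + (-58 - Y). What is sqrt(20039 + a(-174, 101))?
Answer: 3*sqrt(62) ≈ 23.622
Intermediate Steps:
a(Y, B) = -58 + 73*B + 154*Y (a(Y, B) = (73*B + 155*Y) + (-58 - Y) = -58 + 73*B + 154*Y)
sqrt(20039 + a(-174, 101)) = sqrt(20039 + (-58 + 73*101 + 154*(-174))) = sqrt(20039 + (-58 + 7373 - 26796)) = sqrt(20039 - 19481) = sqrt(558) = 3*sqrt(62)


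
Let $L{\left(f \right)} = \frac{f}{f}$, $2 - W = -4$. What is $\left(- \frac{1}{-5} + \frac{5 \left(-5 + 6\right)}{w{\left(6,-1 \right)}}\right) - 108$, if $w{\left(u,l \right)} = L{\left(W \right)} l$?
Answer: $- \frac{564}{5} \approx -112.8$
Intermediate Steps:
$W = 6$ ($W = 2 - -4 = 2 + 4 = 6$)
$L{\left(f \right)} = 1$
$w{\left(u,l \right)} = l$ ($w{\left(u,l \right)} = 1 l = l$)
$\left(- \frac{1}{-5} + \frac{5 \left(-5 + 6\right)}{w{\left(6,-1 \right)}}\right) - 108 = \left(- \frac{1}{-5} + \frac{5 \left(-5 + 6\right)}{-1}\right) - 108 = \left(\left(-1\right) \left(- \frac{1}{5}\right) + 5 \cdot 1 \left(-1\right)\right) - 108 = \left(\frac{1}{5} + 5 \left(-1\right)\right) - 108 = \left(\frac{1}{5} - 5\right) - 108 = - \frac{24}{5} - 108 = - \frac{564}{5}$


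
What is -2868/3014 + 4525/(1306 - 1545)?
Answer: -7161901/360173 ≈ -19.885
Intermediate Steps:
-2868/3014 + 4525/(1306 - 1545) = -2868*1/3014 + 4525/(-239) = -1434/1507 + 4525*(-1/239) = -1434/1507 - 4525/239 = -7161901/360173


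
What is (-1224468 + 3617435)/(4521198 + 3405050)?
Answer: 2392967/7926248 ≈ 0.30190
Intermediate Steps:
(-1224468 + 3617435)/(4521198 + 3405050) = 2392967/7926248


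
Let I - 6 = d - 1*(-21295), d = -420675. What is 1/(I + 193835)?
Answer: -1/205539 ≈ -4.8653e-6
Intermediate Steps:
I = -399374 (I = 6 + (-420675 - 1*(-21295)) = 6 + (-420675 + 21295) = 6 - 399380 = -399374)
1/(I + 193835) = 1/(-399374 + 193835) = 1/(-205539) = -1/205539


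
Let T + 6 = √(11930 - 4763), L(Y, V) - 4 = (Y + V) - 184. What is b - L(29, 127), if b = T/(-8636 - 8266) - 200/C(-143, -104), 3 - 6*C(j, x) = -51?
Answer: 5009/2817 - √7167/16902 ≈ 1.7731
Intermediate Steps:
L(Y, V) = -180 + V + Y (L(Y, V) = 4 + ((Y + V) - 184) = 4 + ((V + Y) - 184) = 4 + (-184 + V + Y) = -180 + V + Y)
C(j, x) = 9 (C(j, x) = ½ - ⅙*(-51) = ½ + 17/2 = 9)
T = -6 + √7167 (T = -6 + √(11930 - 4763) = -6 + √7167 ≈ 78.658)
b = -62599/2817 - √7167/16902 (b = (-6 + √7167)/(-8636 - 8266) - 200/9 = (-6 + √7167)/(-16902) - 200*⅑ = (-6 + √7167)*(-1/16902) - 200/9 = (1/2817 - √7167/16902) - 200/9 = -62599/2817 - √7167/16902 ≈ -22.227)
b - L(29, 127) = (-62599/2817 - √7167/16902) - (-180 + 127 + 29) = (-62599/2817 - √7167/16902) - 1*(-24) = (-62599/2817 - √7167/16902) + 24 = 5009/2817 - √7167/16902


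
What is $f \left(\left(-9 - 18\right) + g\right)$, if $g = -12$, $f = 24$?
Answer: $-936$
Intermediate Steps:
$f \left(\left(-9 - 18\right) + g\right) = 24 \left(\left(-9 - 18\right) - 12\right) = 24 \left(-27 - 12\right) = 24 \left(-39\right) = -936$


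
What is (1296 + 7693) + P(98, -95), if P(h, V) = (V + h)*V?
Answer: 8704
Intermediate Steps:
P(h, V) = V*(V + h)
(1296 + 7693) + P(98, -95) = (1296 + 7693) - 95*(-95 + 98) = 8989 - 95*3 = 8989 - 285 = 8704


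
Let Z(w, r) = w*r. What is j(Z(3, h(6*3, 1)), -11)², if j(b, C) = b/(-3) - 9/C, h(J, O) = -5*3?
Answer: 30276/121 ≈ 250.21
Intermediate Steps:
h(J, O) = -15
Z(w, r) = r*w
j(b, C) = -9/C - b/3 (j(b, C) = b*(-⅓) - 9/C = -b/3 - 9/C = -9/C - b/3)
j(Z(3, h(6*3, 1)), -11)² = (-9/(-11) - (-5)*3)² = (-9*(-1/11) - ⅓*(-45))² = (9/11 + 15)² = (174/11)² = 30276/121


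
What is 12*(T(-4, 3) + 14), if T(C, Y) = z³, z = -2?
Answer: 72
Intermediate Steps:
T(C, Y) = -8 (T(C, Y) = (-2)³ = -8)
12*(T(-4, 3) + 14) = 12*(-8 + 14) = 12*6 = 72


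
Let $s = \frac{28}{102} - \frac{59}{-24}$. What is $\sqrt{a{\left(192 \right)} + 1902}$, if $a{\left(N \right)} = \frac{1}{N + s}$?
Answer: $\frac{3 \sqrt{1334037111190}}{79451} \approx 43.612$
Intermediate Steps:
$s = \frac{1115}{408}$ ($s = 28 \cdot \frac{1}{102} - - \frac{59}{24} = \frac{14}{51} + \frac{59}{24} = \frac{1115}{408} \approx 2.7328$)
$a{\left(N \right)} = \frac{1}{\frac{1115}{408} + N}$ ($a{\left(N \right)} = \frac{1}{N + \frac{1115}{408}} = \frac{1}{\frac{1115}{408} + N}$)
$\sqrt{a{\left(192 \right)} + 1902} = \sqrt{\frac{408}{1115 + 408 \cdot 192} + 1902} = \sqrt{\frac{408}{1115 + 78336} + 1902} = \sqrt{\frac{408}{79451} + 1902} = \sqrt{\frac{151116210}{79451}} = \frac{3 \sqrt{1334037111190}}{79451}$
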